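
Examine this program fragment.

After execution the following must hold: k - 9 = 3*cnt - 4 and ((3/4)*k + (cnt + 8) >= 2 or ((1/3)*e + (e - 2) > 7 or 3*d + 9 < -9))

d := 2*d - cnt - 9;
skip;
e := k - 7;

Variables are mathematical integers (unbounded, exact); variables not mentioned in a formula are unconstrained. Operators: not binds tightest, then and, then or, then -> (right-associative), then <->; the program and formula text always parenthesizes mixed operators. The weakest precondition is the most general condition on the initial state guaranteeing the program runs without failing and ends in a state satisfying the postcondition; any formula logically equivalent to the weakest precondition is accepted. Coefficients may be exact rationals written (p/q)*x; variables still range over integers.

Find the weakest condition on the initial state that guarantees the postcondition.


Working backward. After the program, the postcondition k - 9 = 3*cnt - 4 and ((3/4)*k + (cnt + 8) >= 2 or ((1/3)*e + (e - 2) > 7 or 3*d + 9 < -9)) must hold; in canonical form it is k = 3*cnt + 5 and (cnt + (3/4)*k >= -6 or (4/3)*e > 9 or 3*d < -18).
Before e := k - 7: k = 3*cnt + 5 and (cnt + (3/4)*k >= -6 or (4/3)*k > 55/3 or 3*d < -18)
Before skip: k = 3*cnt + 5 and (cnt + (3/4)*k >= -6 or (4/3)*k > 55/3 or 3*d < -18)
Before d := 2*d - cnt - 9: k = 3*cnt + 5 and (cnt + (3/4)*k >= -6 or (4/3)*k > 55/3 or 6*d < 3*cnt + 9)
Answer: WP = k = 3*cnt + 5 and (cnt + (3/4)*k >= -6 or (4/3)*k > 55/3 or 6*d < 3*cnt + 9)


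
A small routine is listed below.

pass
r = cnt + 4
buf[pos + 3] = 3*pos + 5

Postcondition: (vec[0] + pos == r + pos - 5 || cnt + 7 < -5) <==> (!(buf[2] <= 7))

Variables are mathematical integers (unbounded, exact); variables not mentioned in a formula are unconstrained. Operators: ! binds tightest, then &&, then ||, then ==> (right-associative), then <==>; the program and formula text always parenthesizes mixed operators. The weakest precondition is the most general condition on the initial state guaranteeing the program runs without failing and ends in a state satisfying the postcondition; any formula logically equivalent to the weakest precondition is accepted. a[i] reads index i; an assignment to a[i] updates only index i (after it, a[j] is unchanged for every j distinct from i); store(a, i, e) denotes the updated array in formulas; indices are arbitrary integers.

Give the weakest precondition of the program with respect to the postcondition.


Working backward. After the program, the postcondition (vec[0] + pos == r + pos - 5 || cnt + 7 < -5) <==> (!(buf[2] <= 7)) must hold; in canonical form it is (vec[0] == r - 5 || cnt < -12) <==> (!(buf[2] <= 7)).
Before buf[pos + 3] := 3*pos + 5: (vec[0] == r - 5 || cnt < -12) <==> (!(store(buf, pos + 3, 3*pos + 5)[2] <= 7))
Before r := cnt + 4: (vec[0] == cnt - 1 || cnt < -12) <==> (!(store(buf, pos + 3, 3*pos + 5)[2] <= 7))
Before skip: (vec[0] == cnt - 1 || cnt < -12) <==> (!(store(buf, pos + 3, 3*pos + 5)[2] <= 7))
Answer: WP = (vec[0] == cnt - 1 || cnt < -12) <==> (!(store(buf, pos + 3, 3*pos + 5)[2] <= 7))


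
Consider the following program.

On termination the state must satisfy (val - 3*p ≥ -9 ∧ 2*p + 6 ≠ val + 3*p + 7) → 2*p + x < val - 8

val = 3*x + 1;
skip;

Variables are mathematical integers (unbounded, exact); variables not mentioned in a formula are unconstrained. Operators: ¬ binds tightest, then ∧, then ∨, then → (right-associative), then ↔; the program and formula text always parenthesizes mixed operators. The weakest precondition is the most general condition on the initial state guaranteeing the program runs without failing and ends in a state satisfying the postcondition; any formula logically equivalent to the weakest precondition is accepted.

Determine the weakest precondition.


Working backward. After the program, the postcondition (val - 3*p ≥ -9 ∧ 2*p + 6 ≠ val + 3*p + 7) → 2*p + x < val - 8 must hold; in canonical form it is (val ≥ 3*p - 9 ∧ p + val ≠ -1) → 2*p + x < val - 8.
Before skip: (val ≥ 3*p - 9 ∧ p + val ≠ -1) → 2*p + x < val - 8
Before val := 3*x + 1: (3*x ≥ 3*p - 10 ∧ p + 3*x ≠ -2) → 2*p < 2*x - 7
Answer: WP = (3*x ≥ 3*p - 10 ∧ p + 3*x ≠ -2) → 2*p < 2*x - 7


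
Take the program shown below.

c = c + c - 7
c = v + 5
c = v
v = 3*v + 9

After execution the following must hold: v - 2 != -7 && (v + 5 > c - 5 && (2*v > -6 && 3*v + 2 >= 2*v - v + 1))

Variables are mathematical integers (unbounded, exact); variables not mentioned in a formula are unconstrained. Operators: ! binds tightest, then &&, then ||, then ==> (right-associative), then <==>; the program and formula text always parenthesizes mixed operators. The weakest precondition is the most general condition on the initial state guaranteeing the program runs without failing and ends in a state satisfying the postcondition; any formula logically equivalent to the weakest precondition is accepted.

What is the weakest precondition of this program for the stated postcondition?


Working backward. After the program, the postcondition v - 2 != -7 && (v + 5 > c - 5 && (2*v > -6 && 3*v + 2 >= 2*v - v + 1)) must hold; in canonical form it is v != -5 && v > c - 10 && 2*v > -6 && 2*v >= -1.
Before v := 3*v + 9: 3*v != -14 && 3*v > c - 19 && 6*v > -24 && 6*v >= -19
Before c := v: 3*v != -14 && 2*v > -19 && 6*v > -24 && 6*v >= -19
Before c := v + 5: 3*v != -14 && 2*v > -19 && 6*v > -24 && 6*v >= -19
Before c := c + c - 7: 3*v != -14 && 2*v > -19 && 6*v > -24 && 6*v >= -19
Answer: WP = 3*v != -14 && 2*v > -19 && 6*v > -24 && 6*v >= -19


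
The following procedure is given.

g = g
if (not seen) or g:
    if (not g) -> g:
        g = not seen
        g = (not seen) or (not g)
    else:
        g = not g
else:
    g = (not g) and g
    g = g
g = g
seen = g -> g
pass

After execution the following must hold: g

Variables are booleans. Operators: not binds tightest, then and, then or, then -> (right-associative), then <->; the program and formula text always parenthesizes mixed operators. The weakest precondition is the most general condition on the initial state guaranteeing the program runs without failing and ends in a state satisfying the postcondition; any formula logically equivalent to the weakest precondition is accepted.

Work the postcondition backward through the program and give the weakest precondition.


Working backward. After the program, g must hold.
Before skip: g
Before seen := g -> g: g
Before g := g: g
Then branch requires (not ((not g) -> g)) -> (not g); else branch requires false.
Before the if: (((not seen) or g) -> ((not ((not g) -> g)) -> (not g))) and ((not seen) or g)
Before g := g: (((not seen) or g) -> ((not ((not g) -> g)) -> (not g))) and ((not seen) or g)
Answer: WP = (((not seen) or g) -> ((not ((not g) -> g)) -> (not g))) and ((not seen) or g)


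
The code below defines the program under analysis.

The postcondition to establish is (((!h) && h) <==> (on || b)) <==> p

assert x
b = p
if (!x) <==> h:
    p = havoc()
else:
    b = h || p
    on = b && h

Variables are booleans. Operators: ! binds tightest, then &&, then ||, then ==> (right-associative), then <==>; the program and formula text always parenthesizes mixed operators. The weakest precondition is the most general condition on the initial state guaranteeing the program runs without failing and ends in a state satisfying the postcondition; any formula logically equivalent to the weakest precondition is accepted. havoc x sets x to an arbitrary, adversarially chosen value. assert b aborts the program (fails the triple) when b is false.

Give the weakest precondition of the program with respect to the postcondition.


Working backward. After the program, the postcondition (((!h) && h) <==> (on || b)) <==> p must hold; in canonical form it is (!(on || b)) <==> p.
Then branch requires false; else branch requires (!(((h || p) && h) || h || p)) <==> p.
Before the if: (!((!x) <==> h)) && ((!((!x) <==> h)) ==> ((!(((h || p) && h) || h || p)) <==> p))
Before b := p: (!((!x) <==> h)) && ((!((!x) <==> h)) ==> ((!(((h || p) && h) || h || p)) <==> p))
Before assert x: x && (!((!x) <==> h)) && ((!((!x) <==> h)) ==> ((!(((h || p) && h) || h || p)) <==> p))
Answer: WP = x && (!((!x) <==> h)) && ((!((!x) <==> h)) ==> ((!(((h || p) && h) || h || p)) <==> p))


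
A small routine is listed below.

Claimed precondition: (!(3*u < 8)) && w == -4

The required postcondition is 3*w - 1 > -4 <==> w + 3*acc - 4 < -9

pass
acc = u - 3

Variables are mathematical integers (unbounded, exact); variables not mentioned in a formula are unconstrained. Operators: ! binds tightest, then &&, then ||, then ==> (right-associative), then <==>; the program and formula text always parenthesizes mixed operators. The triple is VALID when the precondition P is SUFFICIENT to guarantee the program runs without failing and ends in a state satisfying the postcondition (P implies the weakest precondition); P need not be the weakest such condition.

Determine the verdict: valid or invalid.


Working backward. After the program, the postcondition 3*w - 1 > -4 <==> w + 3*acc - 4 < -9 must hold; in canonical form it is 3*w > -3 <==> 3*acc + w < -5.
Before acc := u - 3: 3*w > -3 <==> 3*u + w < 4
Before skip: 3*w > -3 <==> 3*u + w < 4
The weakest precondition is 3*w > -3 <==> 3*u + w < 4.
Check whether (!(3*u < 8)) && w == -4 implies it.
Every state satisfying the precondition satisfies the weakest precondition: the implication holds.
Answer: valid


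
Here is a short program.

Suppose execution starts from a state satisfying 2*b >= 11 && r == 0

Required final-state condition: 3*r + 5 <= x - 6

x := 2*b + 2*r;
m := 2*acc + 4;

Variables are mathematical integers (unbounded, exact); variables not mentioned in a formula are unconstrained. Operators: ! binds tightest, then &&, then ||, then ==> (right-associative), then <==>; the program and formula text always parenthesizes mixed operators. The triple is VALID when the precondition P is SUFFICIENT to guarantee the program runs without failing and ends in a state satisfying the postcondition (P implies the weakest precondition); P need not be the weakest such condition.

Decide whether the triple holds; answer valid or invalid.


Working backward. After the program, the postcondition 3*r + 5 <= x - 6 must hold; in canonical form it is 3*r <= x - 11.
Before m := 2*acc + 4: 3*r <= x - 11
Before x := 2*b + 2*r: r <= 2*b - 11
The weakest precondition is r <= 2*b - 11.
Check whether 2*b >= 11 && r == 0 implies it.
Every state satisfying the precondition satisfies the weakest precondition: the implication holds.
Answer: valid


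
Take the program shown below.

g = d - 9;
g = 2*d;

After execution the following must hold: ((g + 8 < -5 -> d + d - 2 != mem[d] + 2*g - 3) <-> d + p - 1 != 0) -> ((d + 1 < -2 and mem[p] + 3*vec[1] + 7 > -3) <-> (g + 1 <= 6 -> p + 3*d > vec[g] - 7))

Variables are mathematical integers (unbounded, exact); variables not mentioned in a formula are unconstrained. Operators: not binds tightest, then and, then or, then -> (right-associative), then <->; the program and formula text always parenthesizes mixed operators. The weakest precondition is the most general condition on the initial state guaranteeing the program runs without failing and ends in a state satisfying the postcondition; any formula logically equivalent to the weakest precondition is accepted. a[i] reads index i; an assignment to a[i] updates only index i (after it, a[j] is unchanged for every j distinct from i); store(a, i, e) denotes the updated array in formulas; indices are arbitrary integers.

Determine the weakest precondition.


Working backward. After the program, the postcondition ((g + 8 < -5 -> d + d - 2 != mem[d] + 2*g - 3) <-> d + p - 1 != 0) -> ((d + 1 < -2 and mem[p] + 3*vec[1] + 7 > -3) <-> (g + 1 <= 6 -> p + 3*d > vec[g] - 7)) must hold; in canonical form it is ((g < -13 -> 2*d != mem[d] + 2*g - 1) <-> d + p != 1) -> ((d < -3 and mem[p] + 3*vec[1] > -10) <-> (g <= 5 -> 3*d + p > vec[g] - 7)).
Before g := 2*d: ((2*d < -13 -> mem[d] + 2*d != 1) <-> d + p != 1) -> ((d < -3 and mem[p] + 3*vec[1] > -10) <-> (2*d <= 5 -> 3*d + p > vec[2*d] - 7))
Before g := d - 9: ((2*d < -13 -> mem[d] + 2*d != 1) <-> d + p != 1) -> ((d < -3 and mem[p] + 3*vec[1] > -10) <-> (2*d <= 5 -> 3*d + p > vec[2*d] - 7))
Answer: WP = ((2*d < -13 -> mem[d] + 2*d != 1) <-> d + p != 1) -> ((d < -3 and mem[p] + 3*vec[1] > -10) <-> (2*d <= 5 -> 3*d + p > vec[2*d] - 7))


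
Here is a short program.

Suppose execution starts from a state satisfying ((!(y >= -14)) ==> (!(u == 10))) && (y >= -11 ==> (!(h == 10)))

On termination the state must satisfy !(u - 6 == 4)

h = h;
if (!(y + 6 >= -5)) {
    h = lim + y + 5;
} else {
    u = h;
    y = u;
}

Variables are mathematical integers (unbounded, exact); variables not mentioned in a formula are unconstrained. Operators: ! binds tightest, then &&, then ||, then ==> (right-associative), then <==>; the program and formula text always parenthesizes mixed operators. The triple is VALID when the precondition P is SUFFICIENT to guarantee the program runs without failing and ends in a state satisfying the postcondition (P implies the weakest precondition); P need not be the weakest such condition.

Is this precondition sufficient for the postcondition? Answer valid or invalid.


Working backward. After the program, the postcondition !(u - 6 == 4) must hold; in canonical form it is !(u == 10).
Then branch requires !(u == 10); else branch requires !(h == 10).
Before the if: ((!(y >= -11)) ==> (!(u == 10))) && (y >= -11 ==> (!(h == 10)))
Before h := h: ((!(y >= -11)) ==> (!(u == 10))) && (y >= -11 ==> (!(h == 10)))
The weakest precondition is ((!(y >= -11)) ==> (!(u == 10))) && (y >= -11 ==> (!(h == 10))).
Check whether ((!(y >= -14)) ==> (!(u == 10))) && (y >= -11 ==> (!(h == 10))) implies it.
Countermodel: at the initial state h = 0, u = 10, y = -14, the precondition holds but the weakest precondition fails.
Answer: invalid


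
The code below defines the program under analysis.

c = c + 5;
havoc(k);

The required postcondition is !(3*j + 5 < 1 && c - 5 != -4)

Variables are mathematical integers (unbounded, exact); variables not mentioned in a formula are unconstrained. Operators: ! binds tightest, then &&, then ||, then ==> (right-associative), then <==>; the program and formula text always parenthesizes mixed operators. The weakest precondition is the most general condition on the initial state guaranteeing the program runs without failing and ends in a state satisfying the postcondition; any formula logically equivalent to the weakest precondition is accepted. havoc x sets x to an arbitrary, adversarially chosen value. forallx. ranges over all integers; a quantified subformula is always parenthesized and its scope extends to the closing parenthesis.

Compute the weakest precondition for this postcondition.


Working backward. After the program, the postcondition !(3*j + 5 < 1 && c - 5 != -4) must hold; in canonical form it is !(3*j < -4 && c != 1).
Before havoc k: !(3*j < -4 && c != 1)
Before c := c + 5: !(3*j < -4 && c != -4)
Answer: WP = !(3*j < -4 && c != -4)


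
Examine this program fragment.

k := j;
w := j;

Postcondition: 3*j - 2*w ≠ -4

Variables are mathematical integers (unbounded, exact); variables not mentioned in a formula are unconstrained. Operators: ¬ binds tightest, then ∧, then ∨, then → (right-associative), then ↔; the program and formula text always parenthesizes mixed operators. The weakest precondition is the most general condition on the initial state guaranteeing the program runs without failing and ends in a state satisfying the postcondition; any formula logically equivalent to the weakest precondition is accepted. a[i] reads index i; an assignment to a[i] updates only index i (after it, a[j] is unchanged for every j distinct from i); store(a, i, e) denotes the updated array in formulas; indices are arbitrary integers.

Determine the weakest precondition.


Working backward. After the program, the postcondition 3*j - 2*w ≠ -4 must hold; in canonical form it is 3*j ≠ 2*w - 4.
Before w := j: j ≠ -4
Before k := j: j ≠ -4
Answer: WP = j ≠ -4


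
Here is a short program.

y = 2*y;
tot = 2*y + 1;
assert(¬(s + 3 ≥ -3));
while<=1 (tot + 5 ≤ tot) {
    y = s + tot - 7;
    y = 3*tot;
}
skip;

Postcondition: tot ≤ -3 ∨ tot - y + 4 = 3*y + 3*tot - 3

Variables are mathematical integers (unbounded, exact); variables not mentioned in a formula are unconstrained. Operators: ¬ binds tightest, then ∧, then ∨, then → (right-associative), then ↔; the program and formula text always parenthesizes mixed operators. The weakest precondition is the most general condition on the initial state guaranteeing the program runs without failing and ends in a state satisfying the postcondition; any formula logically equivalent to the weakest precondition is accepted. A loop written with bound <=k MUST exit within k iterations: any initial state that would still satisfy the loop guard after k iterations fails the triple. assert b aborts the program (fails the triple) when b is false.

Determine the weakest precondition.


Working backward. After the program, the postcondition tot ≤ -3 ∨ tot - y + 4 = 3*y + 3*tot - 3 must hold; in canonical form it is tot ≤ -3 ∨ 2*tot + 4*y = 7.
Before skip: tot ≤ -3 ∨ 2*tot + 4*y = 7
Before the loop (bound <=1), unroll the exhaustion recursion (WP_0 = exit-now case; WP_j = one more guarded iteration, up to j = 1):
  WP_0: tot ≤ -3 ∨ 2*tot + 4*y = 7
  WP_1: tot ≤ -3 ∨ 2*tot + 4*y = 7
So before the loop: tot ≤ -3 ∨ 2*tot + 4*y = 7
Before assert ¬(s + 3 ≥ -3): (¬(s ≥ -6)) ∧ (tot ≤ -3 ∨ 2*tot + 4*y = 7)
Before tot := 2*y + 1: (¬(s ≥ -6)) ∧ (2*y ≤ -4 ∨ 8*y = 5)
Before y := 2*y: (¬(s ≥ -6)) ∧ (4*y ≤ -4 ∨ 16*y = 5)
Answer: WP = (¬(s ≥ -6)) ∧ (4*y ≤ -4 ∨ 16*y = 5)


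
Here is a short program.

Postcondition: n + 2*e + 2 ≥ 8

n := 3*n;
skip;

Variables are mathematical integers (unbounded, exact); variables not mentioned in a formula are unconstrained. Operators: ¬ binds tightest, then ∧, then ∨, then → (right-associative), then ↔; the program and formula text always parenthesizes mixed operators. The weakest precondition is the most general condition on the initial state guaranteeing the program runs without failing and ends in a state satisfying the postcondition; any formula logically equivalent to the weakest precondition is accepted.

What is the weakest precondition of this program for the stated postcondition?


Working backward. After the program, the postcondition n + 2*e + 2 ≥ 8 must hold; in canonical form it is 2*e + n ≥ 6.
Before skip: 2*e + n ≥ 6
Before n := 3*n: 2*e + 3*n ≥ 6
Answer: WP = 2*e + 3*n ≥ 6


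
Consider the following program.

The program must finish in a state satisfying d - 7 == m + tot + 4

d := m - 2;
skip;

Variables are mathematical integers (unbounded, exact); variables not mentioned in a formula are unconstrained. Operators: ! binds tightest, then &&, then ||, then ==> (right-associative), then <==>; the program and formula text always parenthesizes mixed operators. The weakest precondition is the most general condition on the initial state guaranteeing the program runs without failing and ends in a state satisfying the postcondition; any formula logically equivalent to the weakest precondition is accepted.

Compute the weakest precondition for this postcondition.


Working backward. After the program, the postcondition d - 7 == m + tot + 4 must hold; in canonical form it is d == m + tot + 11.
Before skip: d == m + tot + 11
Before d := m - 2: tot == -13
Answer: WP = tot == -13


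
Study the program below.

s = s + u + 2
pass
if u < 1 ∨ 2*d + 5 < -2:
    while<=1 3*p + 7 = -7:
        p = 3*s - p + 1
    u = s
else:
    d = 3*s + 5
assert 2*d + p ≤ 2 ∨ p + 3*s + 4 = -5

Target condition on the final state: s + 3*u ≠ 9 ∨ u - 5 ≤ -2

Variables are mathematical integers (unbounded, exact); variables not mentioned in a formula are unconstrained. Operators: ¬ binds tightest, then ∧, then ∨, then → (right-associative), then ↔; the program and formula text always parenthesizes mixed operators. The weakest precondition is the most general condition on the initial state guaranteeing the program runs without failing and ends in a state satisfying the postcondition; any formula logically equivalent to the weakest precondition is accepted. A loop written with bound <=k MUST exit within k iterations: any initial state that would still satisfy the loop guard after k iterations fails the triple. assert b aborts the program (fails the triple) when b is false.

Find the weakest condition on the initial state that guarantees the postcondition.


Working backward. After the program, the postcondition s + 3*u ≠ 9 ∨ u - 5 ≤ -2 must hold; in canonical form it is s + 3*u ≠ 9 ∨ u ≤ 3.
Before assert 2*d + p ≤ 2 ∨ p + 3*s + 4 = -5: (2*d + p ≤ 2 ∨ p + 3*s = -9) ∧ (s + 3*u ≠ 9 ∨ u ≤ 3)
Then branch requires (3*p = -14 → ((¬(9*s = 3*p - 17)) ∧ (2*d + 3*s ≤ p + 1 ∨ 6*s = p - 10) ∧ (4*s ≠ 9 ∨ s ≤ 3))) ∧ ((¬(3*p = -14)) → ((2*d + p ≤ 2 ∨ p + 3*s = -9) ∧ (4*s ≠ 9 ∨ s ≤ 3))); else branch requires (p + 6*s ≤ -8 ∨ p + 3*s = -9) ∧ (s + 3*u ≠ 9 ∨ u ≤ 3).
Before the if: ((u < 1 ∨ 2*d < -7) → ((3*p = -14 → ((¬(9*s = 3*p - 17)) ∧ (2*d + 3*s ≤ p + 1 ∨ 6*s = p - 10) ∧ (4*s ≠ 9 ∨ s ≤ 3))) ∧ ((¬(3*p = -14)) → ((2*d + p ≤ 2 ∨ p + 3*s = -9) ∧ (4*s ≠ 9 ∨ s ≤ 3))))) ∧ ((¬(u < 1 ∨ 2*d < -7)) → ((p + 6*s ≤ -8 ∨ p + 3*s = -9) ∧ (s + 3*u ≠ 9 ∨ u ≤ 3)))
Before skip: ((u < 1 ∨ 2*d < -7) → ((3*p = -14 → ((¬(9*s = 3*p - 17)) ∧ (2*d + 3*s ≤ p + 1 ∨ 6*s = p - 10) ∧ (4*s ≠ 9 ∨ s ≤ 3))) ∧ ((¬(3*p = -14)) → ((2*d + p ≤ 2 ∨ p + 3*s = -9) ∧ (4*s ≠ 9 ∨ s ≤ 3))))) ∧ ((¬(u < 1 ∨ 2*d < -7)) → ((p + 6*s ≤ -8 ∨ p + 3*s = -9) ∧ (s + 3*u ≠ 9 ∨ u ≤ 3)))
Before s := s + u + 2: ((u < 1 ∨ 2*d < -7) → ((3*p = -14 → ((¬(9*s + 9*u = 3*p - 35)) ∧ (2*d + 3*s + 3*u ≤ p - 5 ∨ 6*s + 6*u = p - 22) ∧ (4*s + 4*u ≠ 1 ∨ s + u ≤ 1))) ∧ ((¬(3*p = -14)) → ((2*d + p ≤ 2 ∨ p + 3*s + 3*u = -15) ∧ (4*s + 4*u ≠ 1 ∨ s + u ≤ 1))))) ∧ ((¬(u < 1 ∨ 2*d < -7)) → ((p + 6*s + 6*u ≤ -20 ∨ p + 3*s + 3*u = -15) ∧ (s + 4*u ≠ 7 ∨ u ≤ 3)))
Answer: WP = ((u < 1 ∨ 2*d < -7) → ((3*p = -14 → ((¬(9*s + 9*u = 3*p - 35)) ∧ (2*d + 3*s + 3*u ≤ p - 5 ∨ 6*s + 6*u = p - 22) ∧ (4*s + 4*u ≠ 1 ∨ s + u ≤ 1))) ∧ ((¬(3*p = -14)) → ((2*d + p ≤ 2 ∨ p + 3*s + 3*u = -15) ∧ (4*s + 4*u ≠ 1 ∨ s + u ≤ 1))))) ∧ ((¬(u < 1 ∨ 2*d < -7)) → ((p + 6*s + 6*u ≤ -20 ∨ p + 3*s + 3*u = -15) ∧ (s + 4*u ≠ 7 ∨ u ≤ 3)))


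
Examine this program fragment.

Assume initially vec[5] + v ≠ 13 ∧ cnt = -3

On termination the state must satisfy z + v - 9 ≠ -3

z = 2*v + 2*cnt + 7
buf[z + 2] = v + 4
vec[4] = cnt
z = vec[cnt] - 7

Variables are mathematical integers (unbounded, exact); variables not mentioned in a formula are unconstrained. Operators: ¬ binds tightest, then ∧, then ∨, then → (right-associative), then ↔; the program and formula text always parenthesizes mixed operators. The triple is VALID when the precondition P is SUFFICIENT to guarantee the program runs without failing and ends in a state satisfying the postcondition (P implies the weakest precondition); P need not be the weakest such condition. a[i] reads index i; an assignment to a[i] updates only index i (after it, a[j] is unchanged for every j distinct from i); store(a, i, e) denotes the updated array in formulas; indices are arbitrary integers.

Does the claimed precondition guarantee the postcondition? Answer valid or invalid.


Working backward. After the program, the postcondition z + v - 9 ≠ -3 must hold; in canonical form it is v + z ≠ 6.
Before z := vec[cnt] - 7: vec[cnt] + v ≠ 13
Before vec[4] := cnt: store(vec, 4, cnt)[cnt] + v ≠ 13
Before buf[z + 2] := v + 4: store(vec, 4, cnt)[cnt] + v ≠ 13
Before z := 2*v + 2*cnt + 7: store(vec, 4, cnt)[cnt] + v ≠ 13
The weakest precondition is store(vec, 4, cnt)[cnt] + v ≠ 13.
Check whether vec[5] + v ≠ 13 ∧ cnt = -3 implies it.
Countermodel: at the initial state cnt = -3, v = 14, vec = {[-3] = -1, [4] = -1, [5] = 0, elsewhere -1}, the precondition holds but the weakest precondition fails.
Answer: invalid


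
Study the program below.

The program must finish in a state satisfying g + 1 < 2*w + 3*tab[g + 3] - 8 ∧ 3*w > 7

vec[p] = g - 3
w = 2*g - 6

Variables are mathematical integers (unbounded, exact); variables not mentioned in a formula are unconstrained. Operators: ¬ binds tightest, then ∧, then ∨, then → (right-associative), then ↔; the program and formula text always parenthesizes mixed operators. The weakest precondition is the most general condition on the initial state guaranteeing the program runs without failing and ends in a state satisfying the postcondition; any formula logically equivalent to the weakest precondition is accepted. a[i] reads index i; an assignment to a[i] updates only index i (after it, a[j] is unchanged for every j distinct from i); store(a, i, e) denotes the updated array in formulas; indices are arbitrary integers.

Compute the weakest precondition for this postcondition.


Working backward. After the program, the postcondition g + 1 < 2*w + 3*tab[g + 3] - 8 ∧ 3*w > 7 must hold; in canonical form it is g < 3*tab[g + 3] + 2*w - 9 ∧ 3*w > 7.
Before w := 2*g - 6: 3*tab[g + 3] + 3*g > 21 ∧ 6*g > 25
Before vec[p] := g - 3: 3*tab[g + 3] + 3*g > 21 ∧ 6*g > 25
Answer: WP = 3*tab[g + 3] + 3*g > 21 ∧ 6*g > 25


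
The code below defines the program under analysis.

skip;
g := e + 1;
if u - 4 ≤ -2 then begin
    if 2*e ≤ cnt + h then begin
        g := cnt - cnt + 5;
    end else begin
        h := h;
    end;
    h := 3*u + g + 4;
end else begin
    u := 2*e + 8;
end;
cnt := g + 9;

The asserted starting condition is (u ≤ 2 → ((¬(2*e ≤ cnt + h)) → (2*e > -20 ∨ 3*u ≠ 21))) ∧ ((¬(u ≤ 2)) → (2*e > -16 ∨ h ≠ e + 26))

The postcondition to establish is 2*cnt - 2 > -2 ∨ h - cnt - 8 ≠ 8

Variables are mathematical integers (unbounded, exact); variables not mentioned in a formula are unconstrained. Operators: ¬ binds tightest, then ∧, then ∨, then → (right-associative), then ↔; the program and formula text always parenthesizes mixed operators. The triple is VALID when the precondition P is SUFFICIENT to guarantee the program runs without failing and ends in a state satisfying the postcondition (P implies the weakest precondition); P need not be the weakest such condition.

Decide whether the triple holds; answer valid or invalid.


Working backward. After the program, the postcondition 2*cnt - 2 > -2 ∨ h - cnt - 8 ≠ 8 must hold; in canonical form it is 2*cnt > 0 ∨ h ≠ cnt + 16.
Before cnt := g + 9: 2*g > -18 ∨ h ≠ g + 25
Then branch requires (¬(2*e ≤ cnt + h)) → (2*g > -18 ∨ 3*u ≠ 21); else branch requires 2*g > -18 ∨ h ≠ g + 25.
Before the if: (u ≤ 2 → ((¬(2*e ≤ cnt + h)) → (2*g > -18 ∨ 3*u ≠ 21))) ∧ ((¬(u ≤ 2)) → (2*g > -18 ∨ h ≠ g + 25))
Before g := e + 1: (u ≤ 2 → ((¬(2*e ≤ cnt + h)) → (2*e > -20 ∨ 3*u ≠ 21))) ∧ ((¬(u ≤ 2)) → (2*e > -20 ∨ h ≠ e + 26))
Before skip: (u ≤ 2 → ((¬(2*e ≤ cnt + h)) → (2*e > -20 ∨ 3*u ≠ 21))) ∧ ((¬(u ≤ 2)) → (2*e > -20 ∨ h ≠ e + 26))
The weakest precondition is (u ≤ 2 → ((¬(2*e ≤ cnt + h)) → (2*e > -20 ∨ 3*u ≠ 21))) ∧ ((¬(u ≤ 2)) → (2*e > -20 ∨ h ≠ e + 26)).
Check whether (u ≤ 2 → ((¬(2*e ≤ cnt + h)) → (2*e > -20 ∨ 3*u ≠ 21))) ∧ ((¬(u ≤ 2)) → (2*e > -16 ∨ h ≠ e + 26)) implies it.
Every state satisfying the precondition satisfies the weakest precondition: the implication holds.
Answer: valid


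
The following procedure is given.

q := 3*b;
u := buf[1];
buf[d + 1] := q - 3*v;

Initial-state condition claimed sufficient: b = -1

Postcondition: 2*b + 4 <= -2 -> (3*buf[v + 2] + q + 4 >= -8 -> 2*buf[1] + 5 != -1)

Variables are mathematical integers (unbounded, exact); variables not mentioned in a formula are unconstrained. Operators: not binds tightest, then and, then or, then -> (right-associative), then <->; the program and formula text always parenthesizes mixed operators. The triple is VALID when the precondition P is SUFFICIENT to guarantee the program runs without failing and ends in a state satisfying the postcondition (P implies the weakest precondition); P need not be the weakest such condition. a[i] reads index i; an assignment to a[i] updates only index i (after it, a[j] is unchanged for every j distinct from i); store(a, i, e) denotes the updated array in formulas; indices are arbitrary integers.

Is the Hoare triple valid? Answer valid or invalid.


Working backward. After the program, the postcondition 2*b + 4 <= -2 -> (3*buf[v + 2] + q + 4 >= -8 -> 2*buf[1] + 5 != -1) must hold; in canonical form it is 2*b <= -6 -> (3*buf[v + 2] + q >= -12 -> 2*buf[1] != -6).
Before buf[d + 1] := q - 3*v: 2*b <= -6 -> (3*store(buf, d + 1, q - 3*v)[v + 2] + q >= -12 -> 2*store(buf, d + 1, q - 3*v)[1] != -6)
Before u := buf[1]: 2*b <= -6 -> (3*store(buf, d + 1, q - 3*v)[v + 2] + q >= -12 -> 2*store(buf, d + 1, q - 3*v)[1] != -6)
Before q := 3*b: 2*b <= -6 -> (3*store(buf, d + 1, 3*b - 3*v)[v + 2] + 3*b >= -12 -> 2*store(buf, d + 1, 3*b - 3*v)[1] != -6)
The weakest precondition is 2*b <= -6 -> (3*store(buf, d + 1, 3*b - 3*v)[v + 2] + 3*b >= -12 -> 2*store(buf, d + 1, 3*b - 3*v)[1] != -6).
Check whether b = -1 implies it.
Every state satisfying the precondition satisfies the weakest precondition: the implication holds.
Answer: valid


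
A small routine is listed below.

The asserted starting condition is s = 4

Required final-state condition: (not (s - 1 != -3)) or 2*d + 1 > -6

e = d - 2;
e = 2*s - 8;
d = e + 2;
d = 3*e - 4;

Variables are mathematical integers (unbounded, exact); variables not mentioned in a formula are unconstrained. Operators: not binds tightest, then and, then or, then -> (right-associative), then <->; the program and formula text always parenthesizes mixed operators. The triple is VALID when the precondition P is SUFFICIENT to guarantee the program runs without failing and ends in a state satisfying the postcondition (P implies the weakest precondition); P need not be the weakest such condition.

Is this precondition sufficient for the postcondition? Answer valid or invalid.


Working backward. After the program, the postcondition (not (s - 1 != -3)) or 2*d + 1 > -6 must hold; in canonical form it is (not (s != -2)) or 2*d > -7.
Before d := 3*e - 4: (not (s != -2)) or 6*e > 1
Before d := e + 2: (not (s != -2)) or 6*e > 1
Before e := 2*s - 8: (not (s != -2)) or 12*s > 49
Before e := d - 2: (not (s != -2)) or 12*s > 49
The weakest precondition is (not (s != -2)) or 12*s > 49.
Check whether s = 4 implies it.
Countermodel: at the initial state s = 4, the precondition holds but the weakest precondition fails.
Answer: invalid


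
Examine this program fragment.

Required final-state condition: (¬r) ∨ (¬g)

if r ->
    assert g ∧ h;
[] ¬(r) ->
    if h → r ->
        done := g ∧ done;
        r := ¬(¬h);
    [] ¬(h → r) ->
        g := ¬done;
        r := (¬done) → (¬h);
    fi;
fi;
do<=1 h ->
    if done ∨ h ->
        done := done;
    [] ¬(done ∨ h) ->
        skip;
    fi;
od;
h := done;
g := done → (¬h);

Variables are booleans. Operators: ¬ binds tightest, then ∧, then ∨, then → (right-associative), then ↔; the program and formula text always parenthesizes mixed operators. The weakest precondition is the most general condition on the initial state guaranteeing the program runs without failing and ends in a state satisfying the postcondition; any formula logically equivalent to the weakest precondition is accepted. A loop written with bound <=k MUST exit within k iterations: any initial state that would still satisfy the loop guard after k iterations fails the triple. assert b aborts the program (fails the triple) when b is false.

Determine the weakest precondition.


Working backward. After the program, (¬r) ∨ (¬g) must hold.
Before g := done → (¬h): (¬r) ∨ (¬(done → (¬h)))
Before h := done: (¬r) ∨ (¬(done → (¬done)))
Before the loop (bound <=1), unroll the exhaustion recursion (WP_0 = exit-now case; WP_j = one more guarded iteration, up to j = 1):
  WP_0: (¬h) ∧ ((¬r) ∨ (¬(done → (¬done))))
  WP_1: (h → (((done ∨ h) → ((¬h) ∧ ((¬r) ∨ (¬(done → (¬done)))))) ∧ ((¬(done ∨ h)) → ((¬h) ∧ ((¬r) ∨ (¬(done → (¬done)))))))) ∧ ((¬h) → ((¬r) ∨ (¬(done → (¬done)))))
So before the loop: (h → (((done ∨ h) → ((¬h) ∧ ((¬r) ∨ (¬(done → (¬done)))))) ∧ ((¬(done ∨ h)) → ((¬h) ∧ ((¬r) ∨ (¬(done → (¬done)))))))) ∧ ((¬h) → ((¬r) ∨ (¬(done → (¬done)))))
Then branch requires g ∧ h ∧ (h → (((done ∨ h) → ((¬h) ∧ ((¬r) ∨ (¬(done → (¬done)))))) ∧ ((¬(done ∨ h)) → ((¬h) ∧ ((¬r) ∨ (¬(done → (¬done)))))))) ∧ ((¬h) → ((¬r) ∨ (¬(done → (¬done))))); else branch requires ((h → r) → ((h → ((((g ∧ done) ∨ h) → ((¬h) ∧ ((¬h) ∨ (¬((g ∧ done) → (¬(g ∧ done))))))) ∧ ((¬((g ∧ done) ∨ h)) → ((¬h) ∧ ((¬h) ∨ (¬((g ∧ done) → (¬(g ∧ done))))))))) ∧ ((¬h) → ((¬h) ∨ (¬((g ∧ done) → (¬(g ∧ done)))))))) ∧ ((¬(h → r)) → ((h → (((done ∨ h) → ((¬h) ∧ ((¬((¬done) → (¬h))) ∨ (¬(done → (¬done)))))) ∧ ((¬(done ∨ h)) → ((¬h) ∧ ((¬((¬done) → (¬h))) ∨ (¬(done → (¬done)))))))) ∧ ((¬h) → ((¬((¬done) → (¬h))) ∨ (¬(done → (¬done))))))).
Before the if: (r → (g ∧ h ∧ (h → (((done ∨ h) → ((¬h) ∧ ((¬r) ∨ (¬(done → (¬done)))))) ∧ ((¬(done ∨ h)) → ((¬h) ∧ ((¬r) ∨ (¬(done → (¬done)))))))) ∧ ((¬h) → ((¬r) ∨ (¬(done → (¬done))))))) ∧ ((¬r) → (((h → r) → ((h → ((((g ∧ done) ∨ h) → ((¬h) ∧ ((¬h) ∨ (¬((g ∧ done) → (¬(g ∧ done))))))) ∧ ((¬((g ∧ done) ∨ h)) → ((¬h) ∧ ((¬h) ∨ (¬((g ∧ done) → (¬(g ∧ done))))))))) ∧ ((¬h) → ((¬h) ∨ (¬((g ∧ done) → (¬(g ∧ done)))))))) ∧ ((¬(h → r)) → ((h → (((done ∨ h) → ((¬h) ∧ ((¬((¬done) → (¬h))) ∨ (¬(done → (¬done)))))) ∧ ((¬(done ∨ h)) → ((¬h) ∧ ((¬((¬done) → (¬h))) ∨ (¬(done → (¬done)))))))) ∧ ((¬h) → ((¬((¬done) → (¬h))) ∨ (¬(done → (¬done)))))))))
Answer: WP = (r → (g ∧ h ∧ (h → (((done ∨ h) → ((¬h) ∧ ((¬r) ∨ (¬(done → (¬done)))))) ∧ ((¬(done ∨ h)) → ((¬h) ∧ ((¬r) ∨ (¬(done → (¬done)))))))) ∧ ((¬h) → ((¬r) ∨ (¬(done → (¬done))))))) ∧ ((¬r) → (((h → r) → ((h → ((((g ∧ done) ∨ h) → ((¬h) ∧ ((¬h) ∨ (¬((g ∧ done) → (¬(g ∧ done))))))) ∧ ((¬((g ∧ done) ∨ h)) → ((¬h) ∧ ((¬h) ∨ (¬((g ∧ done) → (¬(g ∧ done))))))))) ∧ ((¬h) → ((¬h) ∨ (¬((g ∧ done) → (¬(g ∧ done)))))))) ∧ ((¬(h → r)) → ((h → (((done ∨ h) → ((¬h) ∧ ((¬((¬done) → (¬h))) ∨ (¬(done → (¬done)))))) ∧ ((¬(done ∨ h)) → ((¬h) ∧ ((¬((¬done) → (¬h))) ∨ (¬(done → (¬done)))))))) ∧ ((¬h) → ((¬((¬done) → (¬h))) ∨ (¬(done → (¬done)))))))))


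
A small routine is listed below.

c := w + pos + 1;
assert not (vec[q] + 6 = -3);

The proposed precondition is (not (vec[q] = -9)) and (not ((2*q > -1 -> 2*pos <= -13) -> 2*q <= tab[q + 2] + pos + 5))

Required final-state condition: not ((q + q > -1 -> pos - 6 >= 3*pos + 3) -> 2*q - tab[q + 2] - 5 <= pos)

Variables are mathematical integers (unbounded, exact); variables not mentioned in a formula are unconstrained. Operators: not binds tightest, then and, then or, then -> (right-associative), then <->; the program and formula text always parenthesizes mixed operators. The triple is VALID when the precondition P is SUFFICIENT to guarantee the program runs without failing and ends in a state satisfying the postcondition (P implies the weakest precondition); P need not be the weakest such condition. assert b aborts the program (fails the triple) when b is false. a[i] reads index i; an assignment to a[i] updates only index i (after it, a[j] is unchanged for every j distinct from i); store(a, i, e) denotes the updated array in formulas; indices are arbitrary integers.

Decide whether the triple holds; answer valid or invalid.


Working backward. After the program, the postcondition not ((q + q > -1 -> pos - 6 >= 3*pos + 3) -> 2*q - tab[q + 2] - 5 <= pos) must hold; in canonical form it is not ((2*q > -1 -> 2*pos <= -9) -> 2*q <= tab[q + 2] + pos + 5).
Before assert not (vec[q] + 6 = -3): (not (vec[q] = -9)) and (not ((2*q > -1 -> 2*pos <= -9) -> 2*q <= tab[q + 2] + pos + 5))
Before c := w + pos + 1: (not (vec[q] = -9)) and (not ((2*q > -1 -> 2*pos <= -9) -> 2*q <= tab[q + 2] + pos + 5))
The weakest precondition is (not (vec[q] = -9)) and (not ((2*q > -1 -> 2*pos <= -9) -> 2*q <= tab[q + 2] + pos + 5)).
Check whether (not (vec[q] = -9)) and (not ((2*q > -1 -> 2*pos <= -13) -> 2*q <= tab[q + 2] + pos + 5)) implies it.
Every state satisfying the precondition satisfies the weakest precondition: the implication holds.
Answer: valid


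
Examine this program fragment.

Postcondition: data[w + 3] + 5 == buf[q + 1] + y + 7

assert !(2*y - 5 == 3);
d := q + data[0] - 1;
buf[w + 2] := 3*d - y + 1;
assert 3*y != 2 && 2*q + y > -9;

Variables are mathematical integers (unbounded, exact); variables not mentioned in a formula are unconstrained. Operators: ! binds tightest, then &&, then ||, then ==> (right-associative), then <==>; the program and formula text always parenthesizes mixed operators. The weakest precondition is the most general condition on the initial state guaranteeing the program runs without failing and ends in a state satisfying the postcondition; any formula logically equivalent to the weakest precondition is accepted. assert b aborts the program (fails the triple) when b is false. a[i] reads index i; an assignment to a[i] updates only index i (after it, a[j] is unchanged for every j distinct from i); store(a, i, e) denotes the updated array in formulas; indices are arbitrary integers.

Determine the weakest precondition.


Working backward. After the program, the postcondition data[w + 3] + 5 == buf[q + 1] + y + 7 must hold; in canonical form it is data[w + 3] == buf[q + 1] + y + 2.
Before assert 3*y != 2 && 2*q + y > -9: 3*y != 2 && 2*q + y > -9 && data[w + 3] == buf[q + 1] + y + 2
Before buf[w + 2] := 3*d - y + 1: 3*y != 2 && 2*q + y > -9 && data[w + 3] == store(buf, w + 2, 3*d - y + 1)[q + 1] + y + 2
Before d := q + data[0] - 1: 3*y != 2 && 2*q + y > -9 && data[w + 3] == store(buf, w + 2, 3*data[0] + 3*q - y - 2)[q + 1] + y + 2
Before assert !(2*y - 5 == 3): (!(2*y == 8)) && 3*y != 2 && 2*q + y > -9 && data[w + 3] == store(buf, w + 2, 3*data[0] + 3*q - y - 2)[q + 1] + y + 2
Answer: WP = (!(2*y == 8)) && 3*y != 2 && 2*q + y > -9 && data[w + 3] == store(buf, w + 2, 3*data[0] + 3*q - y - 2)[q + 1] + y + 2


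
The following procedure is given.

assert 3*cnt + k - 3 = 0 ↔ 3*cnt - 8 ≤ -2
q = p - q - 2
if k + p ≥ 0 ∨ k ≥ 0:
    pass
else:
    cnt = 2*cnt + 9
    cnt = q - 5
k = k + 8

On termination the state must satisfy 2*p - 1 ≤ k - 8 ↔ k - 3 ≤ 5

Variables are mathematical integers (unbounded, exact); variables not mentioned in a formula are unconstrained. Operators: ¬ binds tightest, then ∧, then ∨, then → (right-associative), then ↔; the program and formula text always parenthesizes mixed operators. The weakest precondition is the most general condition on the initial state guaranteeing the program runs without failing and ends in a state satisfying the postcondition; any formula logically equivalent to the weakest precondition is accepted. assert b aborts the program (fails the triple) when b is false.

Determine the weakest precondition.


Working backward. After the program, the postcondition 2*p - 1 ≤ k - 8 ↔ k - 3 ≤ 5 must hold; in canonical form it is 2*p ≤ k - 7 ↔ k ≤ 8.
Before k := k + 8: 2*p ≤ k + 1 ↔ k ≤ 0
Then branch requires 2*p ≤ k + 1 ↔ k ≤ 0; else branch requires 2*p ≤ k + 1 ↔ k ≤ 0.
Before the if: ((k + p ≥ 0 ∨ k ≥ 0) → (2*p ≤ k + 1 ↔ k ≤ 0)) ∧ ((¬(k + p ≥ 0 ∨ k ≥ 0)) → (2*p ≤ k + 1 ↔ k ≤ 0))
Before q := p - q - 2: ((k + p ≥ 0 ∨ k ≥ 0) → (2*p ≤ k + 1 ↔ k ≤ 0)) ∧ ((¬(k + p ≥ 0 ∨ k ≥ 0)) → (2*p ≤ k + 1 ↔ k ≤ 0))
Before assert 3*cnt + k - 3 = 0 ↔ 3*cnt - 8 ≤ -2: (3*cnt + k = 3 ↔ 3*cnt ≤ 6) ∧ ((k + p ≥ 0 ∨ k ≥ 0) → (2*p ≤ k + 1 ↔ k ≤ 0)) ∧ ((¬(k + p ≥ 0 ∨ k ≥ 0)) → (2*p ≤ k + 1 ↔ k ≤ 0))
Answer: WP = (3*cnt + k = 3 ↔ 3*cnt ≤ 6) ∧ ((k + p ≥ 0 ∨ k ≥ 0) → (2*p ≤ k + 1 ↔ k ≤ 0)) ∧ ((¬(k + p ≥ 0 ∨ k ≥ 0)) → (2*p ≤ k + 1 ↔ k ≤ 0))
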